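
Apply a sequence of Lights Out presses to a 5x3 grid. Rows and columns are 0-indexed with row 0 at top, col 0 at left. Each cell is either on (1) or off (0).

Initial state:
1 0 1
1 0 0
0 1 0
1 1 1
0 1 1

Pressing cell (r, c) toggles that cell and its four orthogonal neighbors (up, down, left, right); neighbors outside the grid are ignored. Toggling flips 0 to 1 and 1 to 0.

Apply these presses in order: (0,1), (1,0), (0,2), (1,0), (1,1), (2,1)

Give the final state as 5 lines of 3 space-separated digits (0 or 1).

After press 1 at (0,1):
0 1 0
1 1 0
0 1 0
1 1 1
0 1 1

After press 2 at (1,0):
1 1 0
0 0 0
1 1 0
1 1 1
0 1 1

After press 3 at (0,2):
1 0 1
0 0 1
1 1 0
1 1 1
0 1 1

After press 4 at (1,0):
0 0 1
1 1 1
0 1 0
1 1 1
0 1 1

After press 5 at (1,1):
0 1 1
0 0 0
0 0 0
1 1 1
0 1 1

After press 6 at (2,1):
0 1 1
0 1 0
1 1 1
1 0 1
0 1 1

Answer: 0 1 1
0 1 0
1 1 1
1 0 1
0 1 1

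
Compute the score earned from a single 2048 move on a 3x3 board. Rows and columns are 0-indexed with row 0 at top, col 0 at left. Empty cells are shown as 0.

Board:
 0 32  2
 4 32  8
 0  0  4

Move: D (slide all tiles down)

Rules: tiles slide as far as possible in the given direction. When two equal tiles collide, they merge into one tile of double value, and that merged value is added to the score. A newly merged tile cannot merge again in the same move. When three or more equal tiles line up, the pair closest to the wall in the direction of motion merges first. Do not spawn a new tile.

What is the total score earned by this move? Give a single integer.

Slide down:
col 0: [0, 4, 0] -> [0, 0, 4]  score +0 (running 0)
col 1: [32, 32, 0] -> [0, 0, 64]  score +64 (running 64)
col 2: [2, 8, 4] -> [2, 8, 4]  score +0 (running 64)
Board after move:
 0  0  2
 0  0  8
 4 64  4

Answer: 64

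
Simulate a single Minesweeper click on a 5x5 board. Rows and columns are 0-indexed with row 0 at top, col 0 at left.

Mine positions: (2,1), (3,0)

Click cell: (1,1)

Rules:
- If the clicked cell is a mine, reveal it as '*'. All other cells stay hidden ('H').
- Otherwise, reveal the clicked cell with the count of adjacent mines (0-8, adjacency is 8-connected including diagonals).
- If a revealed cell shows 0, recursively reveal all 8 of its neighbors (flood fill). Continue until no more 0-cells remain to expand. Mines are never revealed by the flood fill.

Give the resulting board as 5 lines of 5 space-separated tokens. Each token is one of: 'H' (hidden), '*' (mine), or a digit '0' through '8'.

H H H H H
H 1 H H H
H H H H H
H H H H H
H H H H H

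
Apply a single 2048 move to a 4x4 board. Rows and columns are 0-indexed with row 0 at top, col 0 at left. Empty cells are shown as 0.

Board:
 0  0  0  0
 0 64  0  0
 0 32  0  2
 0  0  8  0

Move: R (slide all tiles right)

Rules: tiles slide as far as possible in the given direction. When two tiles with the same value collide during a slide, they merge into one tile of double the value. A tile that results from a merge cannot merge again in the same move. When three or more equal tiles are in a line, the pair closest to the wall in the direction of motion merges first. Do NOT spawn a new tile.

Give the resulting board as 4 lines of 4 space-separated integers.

Answer:  0  0  0  0
 0  0  0 64
 0  0 32  2
 0  0  0  8

Derivation:
Slide right:
row 0: [0, 0, 0, 0] -> [0, 0, 0, 0]
row 1: [0, 64, 0, 0] -> [0, 0, 0, 64]
row 2: [0, 32, 0, 2] -> [0, 0, 32, 2]
row 3: [0, 0, 8, 0] -> [0, 0, 0, 8]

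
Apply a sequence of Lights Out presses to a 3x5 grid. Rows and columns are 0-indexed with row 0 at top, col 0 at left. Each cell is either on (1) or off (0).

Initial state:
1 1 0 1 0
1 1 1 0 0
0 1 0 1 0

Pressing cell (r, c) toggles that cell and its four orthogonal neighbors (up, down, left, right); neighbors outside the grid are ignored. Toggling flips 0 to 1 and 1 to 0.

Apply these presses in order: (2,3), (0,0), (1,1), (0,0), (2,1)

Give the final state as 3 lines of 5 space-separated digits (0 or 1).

Answer: 1 0 0 1 0
0 1 0 1 0
1 1 0 0 1

Derivation:
After press 1 at (2,3):
1 1 0 1 0
1 1 1 1 0
0 1 1 0 1

After press 2 at (0,0):
0 0 0 1 0
0 1 1 1 0
0 1 1 0 1

After press 3 at (1,1):
0 1 0 1 0
1 0 0 1 0
0 0 1 0 1

After press 4 at (0,0):
1 0 0 1 0
0 0 0 1 0
0 0 1 0 1

After press 5 at (2,1):
1 0 0 1 0
0 1 0 1 0
1 1 0 0 1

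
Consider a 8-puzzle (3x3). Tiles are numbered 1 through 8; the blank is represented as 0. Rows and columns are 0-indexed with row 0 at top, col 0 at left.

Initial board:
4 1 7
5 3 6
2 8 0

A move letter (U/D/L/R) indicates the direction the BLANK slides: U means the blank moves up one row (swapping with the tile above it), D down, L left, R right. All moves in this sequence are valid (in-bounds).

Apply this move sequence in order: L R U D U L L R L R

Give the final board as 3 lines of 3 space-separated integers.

After move 1 (L):
4 1 7
5 3 6
2 0 8

After move 2 (R):
4 1 7
5 3 6
2 8 0

After move 3 (U):
4 1 7
5 3 0
2 8 6

After move 4 (D):
4 1 7
5 3 6
2 8 0

After move 5 (U):
4 1 7
5 3 0
2 8 6

After move 6 (L):
4 1 7
5 0 3
2 8 6

After move 7 (L):
4 1 7
0 5 3
2 8 6

After move 8 (R):
4 1 7
5 0 3
2 8 6

After move 9 (L):
4 1 7
0 5 3
2 8 6

After move 10 (R):
4 1 7
5 0 3
2 8 6

Answer: 4 1 7
5 0 3
2 8 6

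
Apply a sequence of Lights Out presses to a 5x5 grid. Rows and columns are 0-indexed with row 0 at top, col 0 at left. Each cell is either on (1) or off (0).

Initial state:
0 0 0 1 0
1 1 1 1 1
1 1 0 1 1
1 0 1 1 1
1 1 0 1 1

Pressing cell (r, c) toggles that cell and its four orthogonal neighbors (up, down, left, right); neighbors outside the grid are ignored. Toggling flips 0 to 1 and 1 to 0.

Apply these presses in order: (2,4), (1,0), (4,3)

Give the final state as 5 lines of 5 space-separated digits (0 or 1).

After press 1 at (2,4):
0 0 0 1 0
1 1 1 1 0
1 1 0 0 0
1 0 1 1 0
1 1 0 1 1

After press 2 at (1,0):
1 0 0 1 0
0 0 1 1 0
0 1 0 0 0
1 0 1 1 0
1 1 0 1 1

After press 3 at (4,3):
1 0 0 1 0
0 0 1 1 0
0 1 0 0 0
1 0 1 0 0
1 1 1 0 0

Answer: 1 0 0 1 0
0 0 1 1 0
0 1 0 0 0
1 0 1 0 0
1 1 1 0 0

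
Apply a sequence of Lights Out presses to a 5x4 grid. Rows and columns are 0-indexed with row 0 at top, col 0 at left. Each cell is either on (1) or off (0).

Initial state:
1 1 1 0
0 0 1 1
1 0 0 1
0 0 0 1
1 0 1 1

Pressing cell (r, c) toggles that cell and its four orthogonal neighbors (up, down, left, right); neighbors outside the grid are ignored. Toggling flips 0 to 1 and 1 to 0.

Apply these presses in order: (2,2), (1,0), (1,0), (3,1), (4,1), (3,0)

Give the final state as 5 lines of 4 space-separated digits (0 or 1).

After press 1 at (2,2):
1 1 1 0
0 0 0 1
1 1 1 0
0 0 1 1
1 0 1 1

After press 2 at (1,0):
0 1 1 0
1 1 0 1
0 1 1 0
0 0 1 1
1 0 1 1

After press 3 at (1,0):
1 1 1 0
0 0 0 1
1 1 1 0
0 0 1 1
1 0 1 1

After press 4 at (3,1):
1 1 1 0
0 0 0 1
1 0 1 0
1 1 0 1
1 1 1 1

After press 5 at (4,1):
1 1 1 0
0 0 0 1
1 0 1 0
1 0 0 1
0 0 0 1

After press 6 at (3,0):
1 1 1 0
0 0 0 1
0 0 1 0
0 1 0 1
1 0 0 1

Answer: 1 1 1 0
0 0 0 1
0 0 1 0
0 1 0 1
1 0 0 1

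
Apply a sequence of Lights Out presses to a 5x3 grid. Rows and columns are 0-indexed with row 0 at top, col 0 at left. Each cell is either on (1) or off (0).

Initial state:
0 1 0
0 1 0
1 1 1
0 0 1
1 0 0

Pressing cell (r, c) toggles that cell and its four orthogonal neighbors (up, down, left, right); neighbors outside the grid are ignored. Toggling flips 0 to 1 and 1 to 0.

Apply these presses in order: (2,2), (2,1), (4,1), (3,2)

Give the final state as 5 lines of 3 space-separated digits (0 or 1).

Answer: 0 1 0
0 0 1
0 1 0
0 1 1
0 1 0

Derivation:
After press 1 at (2,2):
0 1 0
0 1 1
1 0 0
0 0 0
1 0 0

After press 2 at (2,1):
0 1 0
0 0 1
0 1 1
0 1 0
1 0 0

After press 3 at (4,1):
0 1 0
0 0 1
0 1 1
0 0 0
0 1 1

After press 4 at (3,2):
0 1 0
0 0 1
0 1 0
0 1 1
0 1 0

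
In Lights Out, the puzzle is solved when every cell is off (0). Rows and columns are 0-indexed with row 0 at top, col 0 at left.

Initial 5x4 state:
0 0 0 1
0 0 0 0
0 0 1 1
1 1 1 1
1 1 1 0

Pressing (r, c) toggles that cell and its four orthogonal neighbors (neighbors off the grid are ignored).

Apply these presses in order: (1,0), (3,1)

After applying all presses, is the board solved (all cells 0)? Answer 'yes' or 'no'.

After press 1 at (1,0):
1 0 0 1
1 1 0 0
1 0 1 1
1 1 1 1
1 1 1 0

After press 2 at (3,1):
1 0 0 1
1 1 0 0
1 1 1 1
0 0 0 1
1 0 1 0

Lights still on: 11

Answer: no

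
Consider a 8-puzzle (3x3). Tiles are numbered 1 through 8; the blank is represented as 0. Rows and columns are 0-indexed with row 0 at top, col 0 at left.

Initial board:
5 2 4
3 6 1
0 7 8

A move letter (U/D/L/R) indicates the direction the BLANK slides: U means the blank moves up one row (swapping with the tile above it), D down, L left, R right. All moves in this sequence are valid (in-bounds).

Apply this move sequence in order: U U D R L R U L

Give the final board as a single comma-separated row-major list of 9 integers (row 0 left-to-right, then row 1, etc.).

After move 1 (U):
5 2 4
0 6 1
3 7 8

After move 2 (U):
0 2 4
5 6 1
3 7 8

After move 3 (D):
5 2 4
0 6 1
3 7 8

After move 4 (R):
5 2 4
6 0 1
3 7 8

After move 5 (L):
5 2 4
0 6 1
3 7 8

After move 6 (R):
5 2 4
6 0 1
3 7 8

After move 7 (U):
5 0 4
6 2 1
3 7 8

After move 8 (L):
0 5 4
6 2 1
3 7 8

Answer: 0, 5, 4, 6, 2, 1, 3, 7, 8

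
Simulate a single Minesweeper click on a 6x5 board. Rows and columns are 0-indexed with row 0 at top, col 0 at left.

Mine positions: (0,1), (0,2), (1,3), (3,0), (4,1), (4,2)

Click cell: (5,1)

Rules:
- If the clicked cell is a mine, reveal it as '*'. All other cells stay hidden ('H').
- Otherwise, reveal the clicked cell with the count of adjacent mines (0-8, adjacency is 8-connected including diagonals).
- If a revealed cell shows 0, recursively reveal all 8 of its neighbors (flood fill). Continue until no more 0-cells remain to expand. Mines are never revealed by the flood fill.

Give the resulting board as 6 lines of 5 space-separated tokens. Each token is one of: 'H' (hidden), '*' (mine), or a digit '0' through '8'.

H H H H H
H H H H H
H H H H H
H H H H H
H H H H H
H 2 H H H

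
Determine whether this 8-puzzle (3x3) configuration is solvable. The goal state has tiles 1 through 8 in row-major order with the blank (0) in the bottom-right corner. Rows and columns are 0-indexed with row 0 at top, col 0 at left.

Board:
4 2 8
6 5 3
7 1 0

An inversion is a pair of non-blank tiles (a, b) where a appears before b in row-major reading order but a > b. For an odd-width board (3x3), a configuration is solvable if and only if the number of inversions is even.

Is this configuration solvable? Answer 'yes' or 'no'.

Answer: yes

Derivation:
Inversions (pairs i<j in row-major order where tile[i] > tile[j] > 0): 16
16 is even, so the puzzle is solvable.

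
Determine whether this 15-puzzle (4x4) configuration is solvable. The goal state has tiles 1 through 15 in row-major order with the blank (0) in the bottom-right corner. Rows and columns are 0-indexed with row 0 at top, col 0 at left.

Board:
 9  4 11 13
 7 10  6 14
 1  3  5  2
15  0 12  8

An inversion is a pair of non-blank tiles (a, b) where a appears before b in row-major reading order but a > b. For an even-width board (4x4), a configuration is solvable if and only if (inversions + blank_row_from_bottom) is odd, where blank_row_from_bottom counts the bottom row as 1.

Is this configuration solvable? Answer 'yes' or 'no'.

Answer: yes

Derivation:
Inversions: 54
Blank is in row 3 (0-indexed from top), which is row 1 counting from the bottom (bottom = 1).
54 + 1 = 55, which is odd, so the puzzle is solvable.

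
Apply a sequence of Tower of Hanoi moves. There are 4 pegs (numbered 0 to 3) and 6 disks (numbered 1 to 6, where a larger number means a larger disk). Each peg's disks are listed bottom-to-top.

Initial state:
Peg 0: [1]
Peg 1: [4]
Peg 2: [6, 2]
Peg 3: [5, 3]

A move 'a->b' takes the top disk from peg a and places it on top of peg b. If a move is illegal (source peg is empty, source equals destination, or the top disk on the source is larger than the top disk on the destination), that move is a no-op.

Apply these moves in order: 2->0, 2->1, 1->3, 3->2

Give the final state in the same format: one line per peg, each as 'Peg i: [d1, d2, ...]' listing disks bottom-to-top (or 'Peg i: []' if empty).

After move 1 (2->0):
Peg 0: [1]
Peg 1: [4]
Peg 2: [6, 2]
Peg 3: [5, 3]

After move 2 (2->1):
Peg 0: [1]
Peg 1: [4, 2]
Peg 2: [6]
Peg 3: [5, 3]

After move 3 (1->3):
Peg 0: [1]
Peg 1: [4]
Peg 2: [6]
Peg 3: [5, 3, 2]

After move 4 (3->2):
Peg 0: [1]
Peg 1: [4]
Peg 2: [6, 2]
Peg 3: [5, 3]

Answer: Peg 0: [1]
Peg 1: [4]
Peg 2: [6, 2]
Peg 3: [5, 3]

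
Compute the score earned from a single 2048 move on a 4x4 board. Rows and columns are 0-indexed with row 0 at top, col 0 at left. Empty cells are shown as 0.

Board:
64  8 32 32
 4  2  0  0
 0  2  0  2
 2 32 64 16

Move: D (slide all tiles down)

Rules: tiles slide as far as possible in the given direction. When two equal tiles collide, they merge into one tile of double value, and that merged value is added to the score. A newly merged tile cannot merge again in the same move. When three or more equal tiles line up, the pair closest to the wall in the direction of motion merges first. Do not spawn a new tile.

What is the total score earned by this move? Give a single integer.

Answer: 4

Derivation:
Slide down:
col 0: [64, 4, 0, 2] -> [0, 64, 4, 2]  score +0 (running 0)
col 1: [8, 2, 2, 32] -> [0, 8, 4, 32]  score +4 (running 4)
col 2: [32, 0, 0, 64] -> [0, 0, 32, 64]  score +0 (running 4)
col 3: [32, 0, 2, 16] -> [0, 32, 2, 16]  score +0 (running 4)
Board after move:
 0  0  0  0
64  8  0 32
 4  4 32  2
 2 32 64 16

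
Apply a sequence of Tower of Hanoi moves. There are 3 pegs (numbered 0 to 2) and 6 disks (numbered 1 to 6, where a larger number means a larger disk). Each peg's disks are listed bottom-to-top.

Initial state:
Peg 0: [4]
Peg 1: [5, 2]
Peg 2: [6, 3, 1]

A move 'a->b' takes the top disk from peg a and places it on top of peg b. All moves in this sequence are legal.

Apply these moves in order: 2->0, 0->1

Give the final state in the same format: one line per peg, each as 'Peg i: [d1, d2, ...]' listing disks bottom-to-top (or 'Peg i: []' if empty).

Answer: Peg 0: [4]
Peg 1: [5, 2, 1]
Peg 2: [6, 3]

Derivation:
After move 1 (2->0):
Peg 0: [4, 1]
Peg 1: [5, 2]
Peg 2: [6, 3]

After move 2 (0->1):
Peg 0: [4]
Peg 1: [5, 2, 1]
Peg 2: [6, 3]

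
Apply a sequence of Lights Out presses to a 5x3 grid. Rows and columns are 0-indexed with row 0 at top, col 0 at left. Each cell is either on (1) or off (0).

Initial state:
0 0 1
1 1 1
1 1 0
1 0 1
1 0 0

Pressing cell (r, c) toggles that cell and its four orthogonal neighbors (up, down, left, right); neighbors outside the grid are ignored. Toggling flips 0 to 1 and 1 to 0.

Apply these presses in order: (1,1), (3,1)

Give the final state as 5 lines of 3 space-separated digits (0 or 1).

After press 1 at (1,1):
0 1 1
0 0 0
1 0 0
1 0 1
1 0 0

After press 2 at (3,1):
0 1 1
0 0 0
1 1 0
0 1 0
1 1 0

Answer: 0 1 1
0 0 0
1 1 0
0 1 0
1 1 0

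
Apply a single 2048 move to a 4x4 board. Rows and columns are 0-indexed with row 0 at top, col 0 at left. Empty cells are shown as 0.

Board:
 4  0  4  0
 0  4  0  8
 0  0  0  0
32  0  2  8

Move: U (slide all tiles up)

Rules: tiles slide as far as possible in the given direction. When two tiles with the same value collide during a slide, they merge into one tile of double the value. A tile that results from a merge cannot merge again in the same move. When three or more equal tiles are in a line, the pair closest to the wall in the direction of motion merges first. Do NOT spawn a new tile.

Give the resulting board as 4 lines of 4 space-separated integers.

Answer:  4  4  4 16
32  0  2  0
 0  0  0  0
 0  0  0  0

Derivation:
Slide up:
col 0: [4, 0, 0, 32] -> [4, 32, 0, 0]
col 1: [0, 4, 0, 0] -> [4, 0, 0, 0]
col 2: [4, 0, 0, 2] -> [4, 2, 0, 0]
col 3: [0, 8, 0, 8] -> [16, 0, 0, 0]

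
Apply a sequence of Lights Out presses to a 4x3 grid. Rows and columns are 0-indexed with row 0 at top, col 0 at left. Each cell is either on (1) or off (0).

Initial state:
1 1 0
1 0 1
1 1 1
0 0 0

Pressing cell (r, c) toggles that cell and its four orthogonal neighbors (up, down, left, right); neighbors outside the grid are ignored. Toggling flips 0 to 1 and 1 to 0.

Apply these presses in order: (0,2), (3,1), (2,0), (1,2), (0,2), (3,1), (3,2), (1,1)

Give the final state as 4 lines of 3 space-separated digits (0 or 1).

Answer: 1 0 1
1 0 1
0 1 1
1 1 1

Derivation:
After press 1 at (0,2):
1 0 1
1 0 0
1 1 1
0 0 0

After press 2 at (3,1):
1 0 1
1 0 0
1 0 1
1 1 1

After press 3 at (2,0):
1 0 1
0 0 0
0 1 1
0 1 1

After press 4 at (1,2):
1 0 0
0 1 1
0 1 0
0 1 1

After press 5 at (0,2):
1 1 1
0 1 0
0 1 0
0 1 1

After press 6 at (3,1):
1 1 1
0 1 0
0 0 0
1 0 0

After press 7 at (3,2):
1 1 1
0 1 0
0 0 1
1 1 1

After press 8 at (1,1):
1 0 1
1 0 1
0 1 1
1 1 1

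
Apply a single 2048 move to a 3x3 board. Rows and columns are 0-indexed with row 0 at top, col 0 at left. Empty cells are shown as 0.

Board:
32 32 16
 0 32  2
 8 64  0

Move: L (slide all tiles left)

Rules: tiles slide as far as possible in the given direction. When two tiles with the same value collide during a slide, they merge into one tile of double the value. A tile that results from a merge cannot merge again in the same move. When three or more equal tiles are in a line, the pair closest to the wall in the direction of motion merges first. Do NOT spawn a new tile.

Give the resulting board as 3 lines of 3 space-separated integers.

Slide left:
row 0: [32, 32, 16] -> [64, 16, 0]
row 1: [0, 32, 2] -> [32, 2, 0]
row 2: [8, 64, 0] -> [8, 64, 0]

Answer: 64 16  0
32  2  0
 8 64  0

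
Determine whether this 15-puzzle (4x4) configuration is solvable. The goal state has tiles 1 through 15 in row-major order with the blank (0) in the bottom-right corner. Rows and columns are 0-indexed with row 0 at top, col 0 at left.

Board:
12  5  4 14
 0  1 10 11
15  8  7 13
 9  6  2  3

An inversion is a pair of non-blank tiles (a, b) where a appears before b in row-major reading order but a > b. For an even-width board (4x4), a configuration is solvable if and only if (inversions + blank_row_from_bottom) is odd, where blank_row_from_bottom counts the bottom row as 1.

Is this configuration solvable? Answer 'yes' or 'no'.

Inversions: 63
Blank is in row 1 (0-indexed from top), which is row 3 counting from the bottom (bottom = 1).
63 + 3 = 66, which is even, so the puzzle is not solvable.

Answer: no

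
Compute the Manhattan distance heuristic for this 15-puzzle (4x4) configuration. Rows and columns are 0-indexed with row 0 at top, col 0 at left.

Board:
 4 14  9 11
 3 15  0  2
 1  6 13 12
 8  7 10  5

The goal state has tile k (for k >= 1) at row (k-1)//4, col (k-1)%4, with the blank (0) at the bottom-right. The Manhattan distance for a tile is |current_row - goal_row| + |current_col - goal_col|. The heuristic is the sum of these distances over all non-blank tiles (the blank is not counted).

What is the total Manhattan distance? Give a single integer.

Answer: 43

Derivation:
Tile 4: at (0,0), goal (0,3), distance |0-0|+|0-3| = 3
Tile 14: at (0,1), goal (3,1), distance |0-3|+|1-1| = 3
Tile 9: at (0,2), goal (2,0), distance |0-2|+|2-0| = 4
Tile 11: at (0,3), goal (2,2), distance |0-2|+|3-2| = 3
Tile 3: at (1,0), goal (0,2), distance |1-0|+|0-2| = 3
Tile 15: at (1,1), goal (3,2), distance |1-3|+|1-2| = 3
Tile 2: at (1,3), goal (0,1), distance |1-0|+|3-1| = 3
Tile 1: at (2,0), goal (0,0), distance |2-0|+|0-0| = 2
Tile 6: at (2,1), goal (1,1), distance |2-1|+|1-1| = 1
Tile 13: at (2,2), goal (3,0), distance |2-3|+|2-0| = 3
Tile 12: at (2,3), goal (2,3), distance |2-2|+|3-3| = 0
Tile 8: at (3,0), goal (1,3), distance |3-1|+|0-3| = 5
Tile 7: at (3,1), goal (1,2), distance |3-1|+|1-2| = 3
Tile 10: at (3,2), goal (2,1), distance |3-2|+|2-1| = 2
Tile 5: at (3,3), goal (1,0), distance |3-1|+|3-0| = 5
Sum: 3 + 3 + 4 + 3 + 3 + 3 + 3 + 2 + 1 + 3 + 0 + 5 + 3 + 2 + 5 = 43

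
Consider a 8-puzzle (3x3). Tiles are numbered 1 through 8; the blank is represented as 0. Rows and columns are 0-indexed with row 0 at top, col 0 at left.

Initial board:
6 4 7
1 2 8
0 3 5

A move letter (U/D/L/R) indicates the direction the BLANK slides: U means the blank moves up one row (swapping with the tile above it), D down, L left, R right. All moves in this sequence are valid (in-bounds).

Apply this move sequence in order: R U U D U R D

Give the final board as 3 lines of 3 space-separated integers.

After move 1 (R):
6 4 7
1 2 8
3 0 5

After move 2 (U):
6 4 7
1 0 8
3 2 5

After move 3 (U):
6 0 7
1 4 8
3 2 5

After move 4 (D):
6 4 7
1 0 8
3 2 5

After move 5 (U):
6 0 7
1 4 8
3 2 5

After move 6 (R):
6 7 0
1 4 8
3 2 5

After move 7 (D):
6 7 8
1 4 0
3 2 5

Answer: 6 7 8
1 4 0
3 2 5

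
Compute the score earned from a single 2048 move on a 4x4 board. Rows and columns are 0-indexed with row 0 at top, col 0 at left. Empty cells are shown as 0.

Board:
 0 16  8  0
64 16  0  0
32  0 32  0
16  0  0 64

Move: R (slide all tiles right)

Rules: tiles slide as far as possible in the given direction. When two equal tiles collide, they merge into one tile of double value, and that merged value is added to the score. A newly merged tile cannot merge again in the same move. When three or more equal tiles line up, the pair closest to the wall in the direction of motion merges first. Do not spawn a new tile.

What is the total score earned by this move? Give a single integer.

Answer: 64

Derivation:
Slide right:
row 0: [0, 16, 8, 0] -> [0, 0, 16, 8]  score +0 (running 0)
row 1: [64, 16, 0, 0] -> [0, 0, 64, 16]  score +0 (running 0)
row 2: [32, 0, 32, 0] -> [0, 0, 0, 64]  score +64 (running 64)
row 3: [16, 0, 0, 64] -> [0, 0, 16, 64]  score +0 (running 64)
Board after move:
 0  0 16  8
 0  0 64 16
 0  0  0 64
 0  0 16 64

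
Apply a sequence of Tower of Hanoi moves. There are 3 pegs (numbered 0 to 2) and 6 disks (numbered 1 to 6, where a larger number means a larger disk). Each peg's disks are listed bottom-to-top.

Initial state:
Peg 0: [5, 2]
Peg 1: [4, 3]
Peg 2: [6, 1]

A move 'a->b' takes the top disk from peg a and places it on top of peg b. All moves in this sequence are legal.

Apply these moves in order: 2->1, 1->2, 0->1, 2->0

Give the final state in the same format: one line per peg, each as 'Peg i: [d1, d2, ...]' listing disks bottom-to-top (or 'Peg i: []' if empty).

After move 1 (2->1):
Peg 0: [5, 2]
Peg 1: [4, 3, 1]
Peg 2: [6]

After move 2 (1->2):
Peg 0: [5, 2]
Peg 1: [4, 3]
Peg 2: [6, 1]

After move 3 (0->1):
Peg 0: [5]
Peg 1: [4, 3, 2]
Peg 2: [6, 1]

After move 4 (2->0):
Peg 0: [5, 1]
Peg 1: [4, 3, 2]
Peg 2: [6]

Answer: Peg 0: [5, 1]
Peg 1: [4, 3, 2]
Peg 2: [6]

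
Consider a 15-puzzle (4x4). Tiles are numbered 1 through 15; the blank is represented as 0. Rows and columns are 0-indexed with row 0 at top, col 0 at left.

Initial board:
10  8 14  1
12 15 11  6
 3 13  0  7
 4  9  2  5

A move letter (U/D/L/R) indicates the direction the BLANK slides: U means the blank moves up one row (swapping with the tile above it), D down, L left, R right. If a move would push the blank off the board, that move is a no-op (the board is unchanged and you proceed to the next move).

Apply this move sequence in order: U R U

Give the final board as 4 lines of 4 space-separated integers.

After move 1 (U):
10  8 14  1
12 15  0  6
 3 13 11  7
 4  9  2  5

After move 2 (R):
10  8 14  1
12 15  6  0
 3 13 11  7
 4  9  2  5

After move 3 (U):
10  8 14  0
12 15  6  1
 3 13 11  7
 4  9  2  5

Answer: 10  8 14  0
12 15  6  1
 3 13 11  7
 4  9  2  5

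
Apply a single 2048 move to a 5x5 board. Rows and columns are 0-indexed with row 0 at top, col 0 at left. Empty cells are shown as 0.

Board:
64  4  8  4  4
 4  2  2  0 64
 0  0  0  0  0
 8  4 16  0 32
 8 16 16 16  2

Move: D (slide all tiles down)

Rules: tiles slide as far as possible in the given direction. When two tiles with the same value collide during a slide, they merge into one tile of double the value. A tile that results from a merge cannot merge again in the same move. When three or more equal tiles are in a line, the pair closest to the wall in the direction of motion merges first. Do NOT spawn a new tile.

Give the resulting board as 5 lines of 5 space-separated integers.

Slide down:
col 0: [64, 4, 0, 8, 8] -> [0, 0, 64, 4, 16]
col 1: [4, 2, 0, 4, 16] -> [0, 4, 2, 4, 16]
col 2: [8, 2, 0, 16, 16] -> [0, 0, 8, 2, 32]
col 3: [4, 0, 0, 0, 16] -> [0, 0, 0, 4, 16]
col 4: [4, 64, 0, 32, 2] -> [0, 4, 64, 32, 2]

Answer:  0  0  0  0  0
 0  4  0  0  4
64  2  8  0 64
 4  4  2  4 32
16 16 32 16  2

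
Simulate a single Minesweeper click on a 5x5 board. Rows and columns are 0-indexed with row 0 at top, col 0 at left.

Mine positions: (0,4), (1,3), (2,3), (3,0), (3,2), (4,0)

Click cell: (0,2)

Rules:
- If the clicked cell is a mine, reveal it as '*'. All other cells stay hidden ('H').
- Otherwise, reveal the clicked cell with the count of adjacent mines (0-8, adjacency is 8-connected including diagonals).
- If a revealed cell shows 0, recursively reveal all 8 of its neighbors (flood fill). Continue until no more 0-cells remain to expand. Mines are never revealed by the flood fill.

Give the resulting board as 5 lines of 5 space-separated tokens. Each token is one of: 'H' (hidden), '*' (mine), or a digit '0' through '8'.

H H 1 H H
H H H H H
H H H H H
H H H H H
H H H H H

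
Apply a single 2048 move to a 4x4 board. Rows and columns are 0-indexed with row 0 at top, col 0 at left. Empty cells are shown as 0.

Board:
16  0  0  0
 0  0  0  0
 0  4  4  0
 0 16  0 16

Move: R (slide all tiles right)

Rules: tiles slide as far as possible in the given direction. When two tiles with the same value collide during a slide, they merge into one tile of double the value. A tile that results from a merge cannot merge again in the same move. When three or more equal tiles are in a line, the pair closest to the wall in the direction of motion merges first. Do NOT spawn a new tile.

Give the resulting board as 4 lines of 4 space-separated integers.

Answer:  0  0  0 16
 0  0  0  0
 0  0  0  8
 0  0  0 32

Derivation:
Slide right:
row 0: [16, 0, 0, 0] -> [0, 0, 0, 16]
row 1: [0, 0, 0, 0] -> [0, 0, 0, 0]
row 2: [0, 4, 4, 0] -> [0, 0, 0, 8]
row 3: [0, 16, 0, 16] -> [0, 0, 0, 32]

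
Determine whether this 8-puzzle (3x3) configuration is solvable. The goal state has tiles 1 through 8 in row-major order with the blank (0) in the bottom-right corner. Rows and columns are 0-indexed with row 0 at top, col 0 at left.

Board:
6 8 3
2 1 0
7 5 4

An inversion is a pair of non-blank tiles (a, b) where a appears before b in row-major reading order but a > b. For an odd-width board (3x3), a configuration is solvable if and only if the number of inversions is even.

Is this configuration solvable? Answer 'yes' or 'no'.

Answer: no

Derivation:
Inversions (pairs i<j in row-major order where tile[i] > tile[j] > 0): 17
17 is odd, so the puzzle is not solvable.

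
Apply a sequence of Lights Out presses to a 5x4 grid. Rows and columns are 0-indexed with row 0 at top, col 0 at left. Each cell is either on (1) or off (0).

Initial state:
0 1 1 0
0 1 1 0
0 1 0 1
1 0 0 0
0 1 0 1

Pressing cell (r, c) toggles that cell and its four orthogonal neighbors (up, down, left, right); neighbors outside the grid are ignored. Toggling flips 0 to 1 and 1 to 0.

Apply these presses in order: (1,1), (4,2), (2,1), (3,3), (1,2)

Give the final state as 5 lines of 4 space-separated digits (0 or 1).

After press 1 at (1,1):
0 0 1 0
1 0 0 0
0 0 0 1
1 0 0 0
0 1 0 1

After press 2 at (4,2):
0 0 1 0
1 0 0 0
0 0 0 1
1 0 1 0
0 0 1 0

After press 3 at (2,1):
0 0 1 0
1 1 0 0
1 1 1 1
1 1 1 0
0 0 1 0

After press 4 at (3,3):
0 0 1 0
1 1 0 0
1 1 1 0
1 1 0 1
0 0 1 1

After press 5 at (1,2):
0 0 0 0
1 0 1 1
1 1 0 0
1 1 0 1
0 0 1 1

Answer: 0 0 0 0
1 0 1 1
1 1 0 0
1 1 0 1
0 0 1 1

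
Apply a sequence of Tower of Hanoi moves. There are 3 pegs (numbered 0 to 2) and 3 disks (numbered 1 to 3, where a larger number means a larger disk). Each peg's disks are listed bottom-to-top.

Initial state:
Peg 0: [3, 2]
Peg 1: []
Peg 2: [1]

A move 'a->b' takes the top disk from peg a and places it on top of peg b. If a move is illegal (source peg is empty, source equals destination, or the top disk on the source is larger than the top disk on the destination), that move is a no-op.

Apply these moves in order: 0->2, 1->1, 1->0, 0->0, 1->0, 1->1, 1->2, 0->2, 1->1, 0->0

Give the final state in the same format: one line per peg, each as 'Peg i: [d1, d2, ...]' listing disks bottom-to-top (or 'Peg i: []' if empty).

After move 1 (0->2):
Peg 0: [3, 2]
Peg 1: []
Peg 2: [1]

After move 2 (1->1):
Peg 0: [3, 2]
Peg 1: []
Peg 2: [1]

After move 3 (1->0):
Peg 0: [3, 2]
Peg 1: []
Peg 2: [1]

After move 4 (0->0):
Peg 0: [3, 2]
Peg 1: []
Peg 2: [1]

After move 5 (1->0):
Peg 0: [3, 2]
Peg 1: []
Peg 2: [1]

After move 6 (1->1):
Peg 0: [3, 2]
Peg 1: []
Peg 2: [1]

After move 7 (1->2):
Peg 0: [3, 2]
Peg 1: []
Peg 2: [1]

After move 8 (0->2):
Peg 0: [3, 2]
Peg 1: []
Peg 2: [1]

After move 9 (1->1):
Peg 0: [3, 2]
Peg 1: []
Peg 2: [1]

After move 10 (0->0):
Peg 0: [3, 2]
Peg 1: []
Peg 2: [1]

Answer: Peg 0: [3, 2]
Peg 1: []
Peg 2: [1]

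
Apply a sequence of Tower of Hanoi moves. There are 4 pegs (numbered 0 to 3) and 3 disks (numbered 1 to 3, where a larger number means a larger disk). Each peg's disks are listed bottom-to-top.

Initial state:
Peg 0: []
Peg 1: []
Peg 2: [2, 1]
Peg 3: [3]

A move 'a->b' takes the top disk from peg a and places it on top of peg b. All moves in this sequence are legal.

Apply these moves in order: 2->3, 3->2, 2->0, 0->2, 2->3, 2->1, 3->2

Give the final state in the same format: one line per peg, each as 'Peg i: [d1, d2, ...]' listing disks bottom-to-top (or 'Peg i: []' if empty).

Answer: Peg 0: []
Peg 1: [2]
Peg 2: [1]
Peg 3: [3]

Derivation:
After move 1 (2->3):
Peg 0: []
Peg 1: []
Peg 2: [2]
Peg 3: [3, 1]

After move 2 (3->2):
Peg 0: []
Peg 1: []
Peg 2: [2, 1]
Peg 3: [3]

After move 3 (2->0):
Peg 0: [1]
Peg 1: []
Peg 2: [2]
Peg 3: [3]

After move 4 (0->2):
Peg 0: []
Peg 1: []
Peg 2: [2, 1]
Peg 3: [3]

After move 5 (2->3):
Peg 0: []
Peg 1: []
Peg 2: [2]
Peg 3: [3, 1]

After move 6 (2->1):
Peg 0: []
Peg 1: [2]
Peg 2: []
Peg 3: [3, 1]

After move 7 (3->2):
Peg 0: []
Peg 1: [2]
Peg 2: [1]
Peg 3: [3]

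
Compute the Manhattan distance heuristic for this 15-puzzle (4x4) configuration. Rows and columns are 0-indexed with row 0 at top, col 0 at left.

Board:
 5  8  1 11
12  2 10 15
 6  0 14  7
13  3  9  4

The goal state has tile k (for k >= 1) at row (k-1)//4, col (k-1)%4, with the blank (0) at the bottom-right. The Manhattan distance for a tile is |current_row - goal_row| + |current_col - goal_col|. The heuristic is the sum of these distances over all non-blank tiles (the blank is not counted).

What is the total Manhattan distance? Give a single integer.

Answer: 35

Derivation:
Tile 5: (0,0)->(1,0) = 1
Tile 8: (0,1)->(1,3) = 3
Tile 1: (0,2)->(0,0) = 2
Tile 11: (0,3)->(2,2) = 3
Tile 12: (1,0)->(2,3) = 4
Tile 2: (1,1)->(0,1) = 1
Tile 10: (1,2)->(2,1) = 2
Tile 15: (1,3)->(3,2) = 3
Tile 6: (2,0)->(1,1) = 2
Tile 14: (2,2)->(3,1) = 2
Tile 7: (2,3)->(1,2) = 2
Tile 13: (3,0)->(3,0) = 0
Tile 3: (3,1)->(0,2) = 4
Tile 9: (3,2)->(2,0) = 3
Tile 4: (3,3)->(0,3) = 3
Sum: 1 + 3 + 2 + 3 + 4 + 1 + 2 + 3 + 2 + 2 + 2 + 0 + 4 + 3 + 3 = 35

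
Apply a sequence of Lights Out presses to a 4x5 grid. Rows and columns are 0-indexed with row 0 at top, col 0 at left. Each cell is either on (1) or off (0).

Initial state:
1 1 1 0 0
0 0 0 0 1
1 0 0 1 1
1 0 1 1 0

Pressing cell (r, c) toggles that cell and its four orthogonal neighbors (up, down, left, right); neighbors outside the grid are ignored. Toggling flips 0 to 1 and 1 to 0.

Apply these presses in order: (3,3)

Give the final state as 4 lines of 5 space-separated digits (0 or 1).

After press 1 at (3,3):
1 1 1 0 0
0 0 0 0 1
1 0 0 0 1
1 0 0 0 1

Answer: 1 1 1 0 0
0 0 0 0 1
1 0 0 0 1
1 0 0 0 1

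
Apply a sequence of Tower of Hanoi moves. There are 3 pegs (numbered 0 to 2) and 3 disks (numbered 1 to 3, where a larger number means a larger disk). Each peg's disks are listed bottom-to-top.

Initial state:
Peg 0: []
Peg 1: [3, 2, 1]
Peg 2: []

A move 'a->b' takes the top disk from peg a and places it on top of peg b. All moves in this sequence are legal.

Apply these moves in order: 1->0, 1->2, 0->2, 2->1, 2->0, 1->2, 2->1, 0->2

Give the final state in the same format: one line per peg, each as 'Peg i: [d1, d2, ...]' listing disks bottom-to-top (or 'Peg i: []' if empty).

After move 1 (1->0):
Peg 0: [1]
Peg 1: [3, 2]
Peg 2: []

After move 2 (1->2):
Peg 0: [1]
Peg 1: [3]
Peg 2: [2]

After move 3 (0->2):
Peg 0: []
Peg 1: [3]
Peg 2: [2, 1]

After move 4 (2->1):
Peg 0: []
Peg 1: [3, 1]
Peg 2: [2]

After move 5 (2->0):
Peg 0: [2]
Peg 1: [3, 1]
Peg 2: []

After move 6 (1->2):
Peg 0: [2]
Peg 1: [3]
Peg 2: [1]

After move 7 (2->1):
Peg 0: [2]
Peg 1: [3, 1]
Peg 2: []

After move 8 (0->2):
Peg 0: []
Peg 1: [3, 1]
Peg 2: [2]

Answer: Peg 0: []
Peg 1: [3, 1]
Peg 2: [2]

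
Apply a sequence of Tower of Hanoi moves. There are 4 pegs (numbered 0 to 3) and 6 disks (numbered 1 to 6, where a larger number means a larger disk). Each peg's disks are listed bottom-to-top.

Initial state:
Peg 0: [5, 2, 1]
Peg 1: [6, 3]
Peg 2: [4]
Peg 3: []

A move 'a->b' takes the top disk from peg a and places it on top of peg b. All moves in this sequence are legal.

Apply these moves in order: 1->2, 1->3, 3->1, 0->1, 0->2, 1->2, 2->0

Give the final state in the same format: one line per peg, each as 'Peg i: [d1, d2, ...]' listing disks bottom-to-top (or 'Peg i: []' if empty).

After move 1 (1->2):
Peg 0: [5, 2, 1]
Peg 1: [6]
Peg 2: [4, 3]
Peg 3: []

After move 2 (1->3):
Peg 0: [5, 2, 1]
Peg 1: []
Peg 2: [4, 3]
Peg 3: [6]

After move 3 (3->1):
Peg 0: [5, 2, 1]
Peg 1: [6]
Peg 2: [4, 3]
Peg 3: []

After move 4 (0->1):
Peg 0: [5, 2]
Peg 1: [6, 1]
Peg 2: [4, 3]
Peg 3: []

After move 5 (0->2):
Peg 0: [5]
Peg 1: [6, 1]
Peg 2: [4, 3, 2]
Peg 3: []

After move 6 (1->2):
Peg 0: [5]
Peg 1: [6]
Peg 2: [4, 3, 2, 1]
Peg 3: []

After move 7 (2->0):
Peg 0: [5, 1]
Peg 1: [6]
Peg 2: [4, 3, 2]
Peg 3: []

Answer: Peg 0: [5, 1]
Peg 1: [6]
Peg 2: [4, 3, 2]
Peg 3: []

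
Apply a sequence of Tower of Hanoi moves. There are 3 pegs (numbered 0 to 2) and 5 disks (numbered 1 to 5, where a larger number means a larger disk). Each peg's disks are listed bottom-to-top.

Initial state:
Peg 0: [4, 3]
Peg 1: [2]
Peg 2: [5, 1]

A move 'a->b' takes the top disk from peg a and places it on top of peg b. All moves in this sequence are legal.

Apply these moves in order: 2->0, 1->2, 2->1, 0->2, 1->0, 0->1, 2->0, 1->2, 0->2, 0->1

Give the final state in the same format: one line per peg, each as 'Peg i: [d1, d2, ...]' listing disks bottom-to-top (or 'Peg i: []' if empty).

After move 1 (2->0):
Peg 0: [4, 3, 1]
Peg 1: [2]
Peg 2: [5]

After move 2 (1->2):
Peg 0: [4, 3, 1]
Peg 1: []
Peg 2: [5, 2]

After move 3 (2->1):
Peg 0: [4, 3, 1]
Peg 1: [2]
Peg 2: [5]

After move 4 (0->2):
Peg 0: [4, 3]
Peg 1: [2]
Peg 2: [5, 1]

After move 5 (1->0):
Peg 0: [4, 3, 2]
Peg 1: []
Peg 2: [5, 1]

After move 6 (0->1):
Peg 0: [4, 3]
Peg 1: [2]
Peg 2: [5, 1]

After move 7 (2->0):
Peg 0: [4, 3, 1]
Peg 1: [2]
Peg 2: [5]

After move 8 (1->2):
Peg 0: [4, 3, 1]
Peg 1: []
Peg 2: [5, 2]

After move 9 (0->2):
Peg 0: [4, 3]
Peg 1: []
Peg 2: [5, 2, 1]

After move 10 (0->1):
Peg 0: [4]
Peg 1: [3]
Peg 2: [5, 2, 1]

Answer: Peg 0: [4]
Peg 1: [3]
Peg 2: [5, 2, 1]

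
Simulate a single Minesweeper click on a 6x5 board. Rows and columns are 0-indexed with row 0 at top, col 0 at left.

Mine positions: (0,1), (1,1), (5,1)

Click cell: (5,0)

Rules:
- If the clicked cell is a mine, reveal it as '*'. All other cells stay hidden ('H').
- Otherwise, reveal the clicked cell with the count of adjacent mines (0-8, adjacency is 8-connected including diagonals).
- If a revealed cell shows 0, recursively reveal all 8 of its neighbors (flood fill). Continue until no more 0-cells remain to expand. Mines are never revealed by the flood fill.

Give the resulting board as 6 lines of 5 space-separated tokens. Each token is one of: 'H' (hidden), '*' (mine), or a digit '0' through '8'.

H H H H H
H H H H H
H H H H H
H H H H H
H H H H H
1 H H H H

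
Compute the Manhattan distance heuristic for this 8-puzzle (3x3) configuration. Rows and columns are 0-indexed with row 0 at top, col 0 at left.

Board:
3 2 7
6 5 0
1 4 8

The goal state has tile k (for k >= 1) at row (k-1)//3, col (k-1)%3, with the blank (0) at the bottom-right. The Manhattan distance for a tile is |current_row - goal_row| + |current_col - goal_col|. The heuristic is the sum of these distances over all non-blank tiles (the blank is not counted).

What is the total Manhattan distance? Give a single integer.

Answer: 13

Derivation:
Tile 3: (0,0)->(0,2) = 2
Tile 2: (0,1)->(0,1) = 0
Tile 7: (0,2)->(2,0) = 4
Tile 6: (1,0)->(1,2) = 2
Tile 5: (1,1)->(1,1) = 0
Tile 1: (2,0)->(0,0) = 2
Tile 4: (2,1)->(1,0) = 2
Tile 8: (2,2)->(2,1) = 1
Sum: 2 + 0 + 4 + 2 + 0 + 2 + 2 + 1 = 13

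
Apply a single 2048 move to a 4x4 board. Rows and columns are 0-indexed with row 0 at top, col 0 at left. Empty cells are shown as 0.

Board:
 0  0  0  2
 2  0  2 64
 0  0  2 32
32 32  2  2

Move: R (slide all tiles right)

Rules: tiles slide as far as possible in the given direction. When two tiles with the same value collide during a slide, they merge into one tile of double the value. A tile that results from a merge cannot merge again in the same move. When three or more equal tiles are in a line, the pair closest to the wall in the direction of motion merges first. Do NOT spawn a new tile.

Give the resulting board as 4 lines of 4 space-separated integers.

Answer:  0  0  0  2
 0  0  4 64
 0  0  2 32
 0  0 64  4

Derivation:
Slide right:
row 0: [0, 0, 0, 2] -> [0, 0, 0, 2]
row 1: [2, 0, 2, 64] -> [0, 0, 4, 64]
row 2: [0, 0, 2, 32] -> [0, 0, 2, 32]
row 3: [32, 32, 2, 2] -> [0, 0, 64, 4]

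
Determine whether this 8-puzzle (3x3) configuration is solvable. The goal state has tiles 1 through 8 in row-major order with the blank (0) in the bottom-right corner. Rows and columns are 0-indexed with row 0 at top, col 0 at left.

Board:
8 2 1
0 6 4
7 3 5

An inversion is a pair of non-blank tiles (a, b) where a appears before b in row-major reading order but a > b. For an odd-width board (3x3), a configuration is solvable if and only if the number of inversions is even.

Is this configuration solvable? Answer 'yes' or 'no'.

Inversions (pairs i<j in row-major order where tile[i] > tile[j] > 0): 14
14 is even, so the puzzle is solvable.

Answer: yes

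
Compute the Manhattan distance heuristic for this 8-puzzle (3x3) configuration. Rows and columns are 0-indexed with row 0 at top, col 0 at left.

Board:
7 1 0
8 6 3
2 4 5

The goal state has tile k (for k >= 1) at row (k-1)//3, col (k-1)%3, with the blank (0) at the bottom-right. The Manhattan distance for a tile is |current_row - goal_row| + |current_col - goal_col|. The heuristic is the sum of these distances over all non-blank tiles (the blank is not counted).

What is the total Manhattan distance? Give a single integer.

Tile 7: at (0,0), goal (2,0), distance |0-2|+|0-0| = 2
Tile 1: at (0,1), goal (0,0), distance |0-0|+|1-0| = 1
Tile 8: at (1,0), goal (2,1), distance |1-2|+|0-1| = 2
Tile 6: at (1,1), goal (1,2), distance |1-1|+|1-2| = 1
Tile 3: at (1,2), goal (0,2), distance |1-0|+|2-2| = 1
Tile 2: at (2,0), goal (0,1), distance |2-0|+|0-1| = 3
Tile 4: at (2,1), goal (1,0), distance |2-1|+|1-0| = 2
Tile 5: at (2,2), goal (1,1), distance |2-1|+|2-1| = 2
Sum: 2 + 1 + 2 + 1 + 1 + 3 + 2 + 2 = 14

Answer: 14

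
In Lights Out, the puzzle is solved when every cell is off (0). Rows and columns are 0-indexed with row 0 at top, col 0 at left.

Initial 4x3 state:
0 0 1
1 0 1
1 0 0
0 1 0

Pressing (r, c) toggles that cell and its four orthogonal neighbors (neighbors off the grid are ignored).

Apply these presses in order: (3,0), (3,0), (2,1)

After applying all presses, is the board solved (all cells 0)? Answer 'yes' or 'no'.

Answer: no

Derivation:
After press 1 at (3,0):
0 0 1
1 0 1
0 0 0
1 0 0

After press 2 at (3,0):
0 0 1
1 0 1
1 0 0
0 1 0

After press 3 at (2,1):
0 0 1
1 1 1
0 1 1
0 0 0

Lights still on: 6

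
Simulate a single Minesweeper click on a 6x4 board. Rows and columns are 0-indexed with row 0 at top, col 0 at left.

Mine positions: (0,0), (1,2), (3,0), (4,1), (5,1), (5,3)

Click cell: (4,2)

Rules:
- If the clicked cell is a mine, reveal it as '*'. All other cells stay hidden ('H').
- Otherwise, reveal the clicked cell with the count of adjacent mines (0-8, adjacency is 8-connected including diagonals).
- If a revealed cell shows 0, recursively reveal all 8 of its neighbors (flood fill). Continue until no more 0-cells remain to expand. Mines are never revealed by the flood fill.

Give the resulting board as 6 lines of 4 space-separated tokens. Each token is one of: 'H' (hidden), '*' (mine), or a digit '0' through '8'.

H H H H
H H H H
H H H H
H H H H
H H 3 H
H H H H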